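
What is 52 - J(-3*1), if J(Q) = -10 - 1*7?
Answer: 69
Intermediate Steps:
J(Q) = -17 (J(Q) = -10 - 7 = -17)
52 - J(-3*1) = 52 - 1*(-17) = 52 + 17 = 69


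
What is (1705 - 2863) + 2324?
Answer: 1166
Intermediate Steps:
(1705 - 2863) + 2324 = -1158 + 2324 = 1166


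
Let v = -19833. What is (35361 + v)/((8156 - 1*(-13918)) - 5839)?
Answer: 15528/16235 ≈ 0.95645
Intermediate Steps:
(35361 + v)/((8156 - 1*(-13918)) - 5839) = (35361 - 19833)/((8156 - 1*(-13918)) - 5839) = 15528/((8156 + 13918) - 5839) = 15528/(22074 - 5839) = 15528/16235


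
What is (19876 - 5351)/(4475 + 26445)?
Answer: 2905/6184 ≈ 0.46976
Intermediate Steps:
(19876 - 5351)/(4475 + 26445) = 14525/30920 = 14525*(1/30920) = 2905/6184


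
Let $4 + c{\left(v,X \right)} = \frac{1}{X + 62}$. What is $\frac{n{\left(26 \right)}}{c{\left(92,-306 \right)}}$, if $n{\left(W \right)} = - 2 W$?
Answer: $\frac{12688}{977} \approx 12.987$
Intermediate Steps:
$c{\left(v,X \right)} = -4 + \frac{1}{62 + X}$ ($c{\left(v,X \right)} = -4 + \frac{1}{X + 62} = -4 + \frac{1}{62 + X}$)
$\frac{n{\left(26 \right)}}{c{\left(92,-306 \right)}} = \frac{\left(-2\right) 26}{\frac{1}{62 - 306} \left(-247 - -1224\right)} = - \frac{52}{\frac{1}{-244} \left(-247 + 1224\right)} = - \frac{52}{\left(- \frac{1}{244}\right) 977} = - \frac{52}{- \frac{977}{244}} = \left(-52\right) \left(- \frac{244}{977}\right) = \frac{12688}{977}$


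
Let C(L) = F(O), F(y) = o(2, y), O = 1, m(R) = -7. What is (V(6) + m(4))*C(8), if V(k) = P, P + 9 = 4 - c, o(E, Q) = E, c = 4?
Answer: -32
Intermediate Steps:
P = -9 (P = -9 + (4 - 1*4) = -9 + (4 - 4) = -9 + 0 = -9)
F(y) = 2
V(k) = -9
C(L) = 2
(V(6) + m(4))*C(8) = (-9 - 7)*2 = -16*2 = -32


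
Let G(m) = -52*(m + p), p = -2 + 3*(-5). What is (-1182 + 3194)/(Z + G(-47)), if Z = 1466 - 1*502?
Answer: 503/1073 ≈ 0.46878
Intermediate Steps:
p = -17 (p = -2 - 15 = -17)
Z = 964 (Z = 1466 - 502 = 964)
G(m) = 884 - 52*m (G(m) = -52*(m - 17) = -52*(-17 + m) = 884 - 52*m)
(-1182 + 3194)/(Z + G(-47)) = (-1182 + 3194)/(964 + (884 - 52*(-47))) = 2012/(964 + (884 + 2444)) = 2012/(964 + 3328) = 2012/4292 = 2012*(1/4292) = 503/1073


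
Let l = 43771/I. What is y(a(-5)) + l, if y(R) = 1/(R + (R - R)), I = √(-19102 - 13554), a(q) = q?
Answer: -⅕ - 3367*I*√2041/628 ≈ -0.2 - 242.22*I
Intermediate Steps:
I = 4*I*√2041 (I = √(-32656) = 4*I*√2041 ≈ 180.71*I)
y(R) = 1/R (y(R) = 1/(R + 0) = 1/R)
l = -3367*I*√2041/628 (l = 43771/((4*I*√2041)) = 43771*(-I*√2041/8164) = -3367*I*√2041/628 ≈ -242.22*I)
y(a(-5)) + l = 1/(-5) - 3367*I*√2041/628 = -⅕ - 3367*I*√2041/628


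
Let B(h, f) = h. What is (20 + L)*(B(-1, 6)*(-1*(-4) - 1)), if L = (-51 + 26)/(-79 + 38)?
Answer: -2535/41 ≈ -61.829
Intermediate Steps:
L = 25/41 (L = -25/(-41) = -25*(-1/41) = 25/41 ≈ 0.60976)
(20 + L)*(B(-1, 6)*(-1*(-4) - 1)) = (20 + 25/41)*(-(-1*(-4) - 1)) = 845*(-(4 - 1))/41 = 845*(-1*3)/41 = (845/41)*(-3) = -2535/41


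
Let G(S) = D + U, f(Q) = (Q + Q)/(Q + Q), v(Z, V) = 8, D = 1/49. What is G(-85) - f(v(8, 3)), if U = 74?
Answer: 3578/49 ≈ 73.020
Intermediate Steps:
D = 1/49 ≈ 0.020408
f(Q) = 1 (f(Q) = (2*Q)/((2*Q)) = (2*Q)*(1/(2*Q)) = 1)
G(S) = 3627/49 (G(S) = 1/49 + 74 = 3627/49)
G(-85) - f(v(8, 3)) = 3627/49 - 1*1 = 3627/49 - 1 = 3578/49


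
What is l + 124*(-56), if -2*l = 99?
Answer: -13987/2 ≈ -6993.5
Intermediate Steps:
l = -99/2 (l = -1/2*99 = -99/2 ≈ -49.500)
l + 124*(-56) = -99/2 + 124*(-56) = -99/2 - 6944 = -13987/2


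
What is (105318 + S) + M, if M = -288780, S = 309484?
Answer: 126022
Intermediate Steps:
(105318 + S) + M = (105318 + 309484) - 288780 = 414802 - 288780 = 126022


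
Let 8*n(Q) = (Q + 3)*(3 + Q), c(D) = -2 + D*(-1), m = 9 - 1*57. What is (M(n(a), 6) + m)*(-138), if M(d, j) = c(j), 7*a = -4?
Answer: 7728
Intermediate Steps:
a = -4/7 (a = (⅐)*(-4) = -4/7 ≈ -0.57143)
m = -48 (m = 9 - 57 = -48)
c(D) = -2 - D
n(Q) = (3 + Q)²/8 (n(Q) = ((Q + 3)*(3 + Q))/8 = ((3 + Q)*(3 + Q))/8 = (3 + Q)²/8)
M(d, j) = -2 - j
(M(n(a), 6) + m)*(-138) = ((-2 - 1*6) - 48)*(-138) = ((-2 - 6) - 48)*(-138) = (-8 - 48)*(-138) = -56*(-138) = 7728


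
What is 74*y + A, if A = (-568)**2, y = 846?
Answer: 385228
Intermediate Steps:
A = 322624
74*y + A = 74*846 + 322624 = 62604 + 322624 = 385228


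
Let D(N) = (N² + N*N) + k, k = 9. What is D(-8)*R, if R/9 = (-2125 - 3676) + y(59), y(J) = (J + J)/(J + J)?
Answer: -7151400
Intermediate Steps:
y(J) = 1 (y(J) = (2*J)/((2*J)) = (2*J)*(1/(2*J)) = 1)
D(N) = 9 + 2*N² (D(N) = (N² + N*N) + 9 = (N² + N²) + 9 = 2*N² + 9 = 9 + 2*N²)
R = -52200 (R = 9*((-2125 - 3676) + 1) = 9*(-5801 + 1) = 9*(-5800) = -52200)
D(-8)*R = (9 + 2*(-8)²)*(-52200) = (9 + 2*64)*(-52200) = (9 + 128)*(-52200) = 137*(-52200) = -7151400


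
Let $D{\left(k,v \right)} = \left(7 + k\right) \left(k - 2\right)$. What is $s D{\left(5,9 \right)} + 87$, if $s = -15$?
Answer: $-453$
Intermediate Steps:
$D{\left(k,v \right)} = \left(-2 + k\right) \left(7 + k\right)$ ($D{\left(k,v \right)} = \left(7 + k\right) \left(-2 + k\right) = \left(-2 + k\right) \left(7 + k\right)$)
$s D{\left(5,9 \right)} + 87 = - 15 \left(-14 + 5^{2} + 5 \cdot 5\right) + 87 = - 15 \left(-14 + 25 + 25\right) + 87 = \left(-15\right) 36 + 87 = -540 + 87 = -453$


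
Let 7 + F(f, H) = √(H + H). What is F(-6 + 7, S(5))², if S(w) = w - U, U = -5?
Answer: 69 - 28*√5 ≈ 6.3901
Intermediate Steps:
S(w) = 5 + w (S(w) = w - 1*(-5) = w + 5 = 5 + w)
F(f, H) = -7 + √2*√H (F(f, H) = -7 + √(H + H) = -7 + √(2*H) = -7 + √2*√H)
F(-6 + 7, S(5))² = (-7 + √2*√(5 + 5))² = (-7 + √2*√10)² = (-7 + 2*√5)²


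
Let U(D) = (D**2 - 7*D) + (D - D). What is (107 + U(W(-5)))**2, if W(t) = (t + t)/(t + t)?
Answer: 10201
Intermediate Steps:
W(t) = 1 (W(t) = (2*t)/((2*t)) = (2*t)*(1/(2*t)) = 1)
U(D) = D**2 - 7*D (U(D) = (D**2 - 7*D) + 0 = D**2 - 7*D)
(107 + U(W(-5)))**2 = (107 + 1*(-7 + 1))**2 = (107 + 1*(-6))**2 = (107 - 6)**2 = 101**2 = 10201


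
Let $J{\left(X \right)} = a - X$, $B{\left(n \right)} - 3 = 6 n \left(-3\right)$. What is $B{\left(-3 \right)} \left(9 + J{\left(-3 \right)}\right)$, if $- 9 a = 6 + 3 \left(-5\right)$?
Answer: $741$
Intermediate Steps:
$B{\left(n \right)} = 3 - 18 n$ ($B{\left(n \right)} = 3 + 6 n \left(-3\right) = 3 - 18 n$)
$a = 1$ ($a = - \frac{6 + 3 \left(-5\right)}{9} = - \frac{6 - 15}{9} = \left(- \frac{1}{9}\right) \left(-9\right) = 1$)
$J{\left(X \right)} = 1 - X$
$B{\left(-3 \right)} \left(9 + J{\left(-3 \right)}\right) = \left(3 - -54\right) \left(9 + \left(1 - -3\right)\right) = \left(3 + 54\right) \left(9 + \left(1 + 3\right)\right) = 57 \left(9 + 4\right) = 57 \cdot 13 = 741$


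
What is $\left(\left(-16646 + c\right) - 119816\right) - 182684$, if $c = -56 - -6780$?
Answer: $-312422$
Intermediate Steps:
$c = 6724$ ($c = -56 + 6780 = 6724$)
$\left(\left(-16646 + c\right) - 119816\right) - 182684 = \left(\left(-16646 + 6724\right) - 119816\right) - 182684 = \left(-9922 - 119816\right) - 182684 = -129738 - 182684 = -312422$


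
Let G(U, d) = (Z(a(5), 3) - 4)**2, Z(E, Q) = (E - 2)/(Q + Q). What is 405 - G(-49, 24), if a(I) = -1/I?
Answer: 347339/900 ≈ 385.93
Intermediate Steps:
Z(E, Q) = (-2 + E)/(2*Q) (Z(E, Q) = (-2 + E)/((2*Q)) = (-2 + E)*(1/(2*Q)) = (-2 + E)/(2*Q))
G(U, d) = 17161/900 (G(U, d) = ((1/2)*(-2 - 1/5)/3 - 4)**2 = ((1/2)*(1/3)*(-2 - 1*1/5) - 4)**2 = ((1/2)*(1/3)*(-2 - 1/5) - 4)**2 = ((1/2)*(1/3)*(-11/5) - 4)**2 = (-11/30 - 4)**2 = (-131/30)**2 = 17161/900)
405 - G(-49, 24) = 405 - 1*17161/900 = 405 - 17161/900 = 347339/900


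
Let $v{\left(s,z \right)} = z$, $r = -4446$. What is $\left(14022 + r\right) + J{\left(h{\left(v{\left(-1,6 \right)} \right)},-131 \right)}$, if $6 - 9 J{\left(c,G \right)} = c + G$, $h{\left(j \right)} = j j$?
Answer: $\frac{86285}{9} \approx 9587.2$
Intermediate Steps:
$h{\left(j \right)} = j^{2}$
$J{\left(c,G \right)} = \frac{2}{3} - \frac{G}{9} - \frac{c}{9}$ ($J{\left(c,G \right)} = \frac{2}{3} - \frac{c + G}{9} = \frac{2}{3} - \frac{G + c}{9} = \frac{2}{3} - \left(\frac{G}{9} + \frac{c}{9}\right) = \frac{2}{3} - \frac{G}{9} - \frac{c}{9}$)
$\left(14022 + r\right) + J{\left(h{\left(v{\left(-1,6 \right)} \right)},-131 \right)} = \left(14022 - 4446\right) - \left(- \frac{137}{9} + 4\right) = 9576 + \left(\frac{2}{3} + \frac{131}{9} - 4\right) = 9576 + \frac{101}{9} = \frac{86285}{9}$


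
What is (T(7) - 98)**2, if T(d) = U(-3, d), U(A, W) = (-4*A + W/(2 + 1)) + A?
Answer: 67600/9 ≈ 7511.1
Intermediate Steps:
U(A, W) = -3*A + W/3 (U(A, W) = (-4*A + W/3) + A = -3*A + W/3)
T(d) = 9 + d/3 (T(d) = -3*(-3) + d/3 = 9 + d/3)
(T(7) - 98)**2 = ((9 + (1/3)*7) - 98)**2 = ((9 + 7/3) - 98)**2 = (34/3 - 98)**2 = (-260/3)**2 = 67600/9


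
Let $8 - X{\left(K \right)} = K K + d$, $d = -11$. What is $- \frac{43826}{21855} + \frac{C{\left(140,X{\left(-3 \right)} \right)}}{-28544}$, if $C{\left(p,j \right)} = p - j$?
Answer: $- \frac{626905247}{311914560} \approx -2.0099$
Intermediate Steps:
$X{\left(K \right)} = 19 - K^{2}$ ($X{\left(K \right)} = 8 - \left(K K - 11\right) = 8 - \left(K^{2} - 11\right) = 8 - \left(-11 + K^{2}\right) = 19 - K^{2}$)
$- \frac{43826}{21855} + \frac{C{\left(140,X{\left(-3 \right)} \right)}}{-28544} = - \frac{43826}{21855} + \frac{140 - \left(19 - \left(-3\right)^{2}\right)}{-28544} = \left(-43826\right) \frac{1}{21855} + \left(140 - \left(19 - 9\right)\right) \left(- \frac{1}{28544}\right) = - \frac{43826}{21855} + \left(140 - \left(19 - 9\right)\right) \left(- \frac{1}{28544}\right) = - \frac{43826}{21855} + \left(140 - 10\right) \left(- \frac{1}{28544}\right) = - \frac{43826}{21855} + 130 \left(- \frac{1}{28544}\right) = - \frac{43826}{21855} - \frac{65}{14272} = - \frac{626905247}{311914560}$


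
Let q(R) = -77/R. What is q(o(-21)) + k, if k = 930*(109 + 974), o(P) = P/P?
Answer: 1007113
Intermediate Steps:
o(P) = 1
k = 1007190 (k = 930*1083 = 1007190)
q(o(-21)) + k = -77/1 + 1007190 = -77*1 + 1007190 = -77 + 1007190 = 1007113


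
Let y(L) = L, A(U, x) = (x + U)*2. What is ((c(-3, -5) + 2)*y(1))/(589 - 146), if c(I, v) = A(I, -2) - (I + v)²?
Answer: -72/443 ≈ -0.16253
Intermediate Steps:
A(U, x) = 2*U + 2*x (A(U, x) = (U + x)*2 = 2*U + 2*x)
c(I, v) = -4 - (I + v)² + 2*I (c(I, v) = (2*I + 2*(-2)) - (I + v)² = (2*I - 4) - (I + v)² = (-4 + 2*I) - (I + v)² = -4 - (I + v)² + 2*I)
((c(-3, -5) + 2)*y(1))/(589 - 146) = (((-4 - (-3 - 5)² + 2*(-3)) + 2)*1)/(589 - 146) = (((-4 - 1*(-8)² - 6) + 2)*1)/443 = (((-4 - 1*64 - 6) + 2)*1)/443 = (((-4 - 64 - 6) + 2)*1)/443 = ((-74 + 2)*1)/443 = (-72*1)/443 = (1/443)*(-72) = -72/443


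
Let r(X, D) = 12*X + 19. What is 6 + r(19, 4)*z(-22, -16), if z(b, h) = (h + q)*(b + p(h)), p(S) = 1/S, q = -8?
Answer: 261585/2 ≈ 1.3079e+5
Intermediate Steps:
r(X, D) = 19 + 12*X
p(S) = 1/S
z(b, h) = (-8 + h)*(b + 1/h) (z(b, h) = (h - 8)*(b + 1/h) = (-8 + h)*(b + 1/h))
6 + r(19, 4)*z(-22, -16) = 6 + (19 + 12*19)*(1 - 8*(-22) - 8/(-16) - 22*(-16)) = 6 + (19 + 228)*(1 + 176 - 8*(-1/16) + 352) = 6 + 247*(1 + 176 + ½ + 352) = 6 + 247*(1059/2) = 6 + 261573/2 = 261585/2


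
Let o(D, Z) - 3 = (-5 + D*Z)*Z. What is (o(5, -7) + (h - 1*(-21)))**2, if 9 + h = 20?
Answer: 99225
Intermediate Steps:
h = 11 (h = -9 + 20 = 11)
o(D, Z) = 3 + Z*(-5 + D*Z) (o(D, Z) = 3 + (-5 + D*Z)*Z = 3 + Z*(-5 + D*Z))
(o(5, -7) + (h - 1*(-21)))**2 = ((3 - 5*(-7) + 5*(-7)**2) + (11 - 1*(-21)))**2 = ((3 + 35 + 5*49) + (11 + 21))**2 = ((3 + 35 + 245) + 32)**2 = (283 + 32)**2 = 315**2 = 99225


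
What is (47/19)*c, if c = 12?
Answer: 564/19 ≈ 29.684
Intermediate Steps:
(47/19)*c = (47/19)*12 = 564/19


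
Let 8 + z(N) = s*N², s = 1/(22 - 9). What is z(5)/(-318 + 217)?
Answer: 79/1313 ≈ 0.060168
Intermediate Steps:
s = 1/13 ≈ 0.076923
z(N) = -8 + N²/13
z(5)/(-318 + 217) = (-8 + (1/13)*5²)/(-318 + 217) = (-8 + (1/13)*25)/(-101) = (-8 + 25/13)*(-1/101) = -79/13*(-1/101) = 79/1313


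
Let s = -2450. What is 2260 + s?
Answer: -190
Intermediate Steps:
2260 + s = 2260 - 2450 = -190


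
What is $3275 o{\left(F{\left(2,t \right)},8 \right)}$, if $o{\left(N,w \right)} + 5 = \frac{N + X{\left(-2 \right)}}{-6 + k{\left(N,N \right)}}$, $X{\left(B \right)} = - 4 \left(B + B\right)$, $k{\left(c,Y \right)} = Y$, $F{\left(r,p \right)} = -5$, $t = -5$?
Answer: $-19650$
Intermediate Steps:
$X{\left(B \right)} = - 8 B$ ($X{\left(B \right)} = - 4 \cdot 2 B = - 8 B$)
$o{\left(N,w \right)} = -5 + \frac{16 + N}{-6 + N}$ ($o{\left(N,w \right)} = -5 + \frac{N - -16}{-6 + N} = -5 + \frac{N + 16}{-6 + N} = -5 + \frac{16 + N}{-6 + N}$)
$3275 o{\left(F{\left(2,t \right)},8 \right)} = 3275 \frac{2 \left(23 - -10\right)}{-6 - 5} = 3275 \frac{2 \left(23 + 10\right)}{-11} = 3275 \cdot 2 \left(- \frac{1}{11}\right) 33 = 3275 \left(-6\right) = -19650$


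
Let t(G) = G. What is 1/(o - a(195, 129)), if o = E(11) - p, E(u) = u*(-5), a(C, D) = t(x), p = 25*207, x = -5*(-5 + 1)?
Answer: -1/5250 ≈ -0.00019048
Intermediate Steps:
x = 20 (x = -5*(-4) = 20)
p = 5175
a(C, D) = 20
E(u) = -5*u
o = -5230 (o = -5*11 - 1*5175 = -55 - 5175 = -5230)
1/(o - a(195, 129)) = 1/(-5230 - 1*20) = 1/(-5230 - 20) = 1/(-5250) = -1/5250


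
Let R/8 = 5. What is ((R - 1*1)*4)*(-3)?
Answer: -468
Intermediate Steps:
R = 40 (R = 8*5 = 40)
((R - 1*1)*4)*(-3) = ((40 - 1*1)*4)*(-3) = ((40 - 1)*4)*(-3) = (39*4)*(-3) = 156*(-3) = -468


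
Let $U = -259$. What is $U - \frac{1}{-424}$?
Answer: $- \frac{109815}{424} \approx -259.0$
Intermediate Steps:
$U - \frac{1}{-424} = -259 - \frac{1}{-424} = -259 - - \frac{1}{424} = -259 + \frac{1}{424} = - \frac{109815}{424}$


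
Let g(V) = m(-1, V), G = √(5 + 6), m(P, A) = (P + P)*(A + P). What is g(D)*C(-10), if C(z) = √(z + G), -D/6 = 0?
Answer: 2*√(-10 + √11) ≈ 5.1704*I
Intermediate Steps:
D = 0 (D = -6*0 = 0)
m(P, A) = 2*P*(A + P) (m(P, A) = (2*P)*(A + P) = 2*P*(A + P))
G = √11 ≈ 3.3166
g(V) = 2 - 2*V (g(V) = 2*(-1)*(V - 1) = 2*(-1)*(-1 + V) = 2 - 2*V)
C(z) = √(z + √11)
g(D)*C(-10) = (2 - 2*0)*√(-10 + √11) = (2 + 0)*√(-10 + √11) = 2*√(-10 + √11)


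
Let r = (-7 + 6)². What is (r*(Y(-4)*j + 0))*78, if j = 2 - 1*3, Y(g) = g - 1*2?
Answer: 468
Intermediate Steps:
Y(g) = -2 + g (Y(g) = g - 2 = -2 + g)
r = 1 (r = (-1)² = 1)
j = -1 (j = 2 - 3 = -1)
(r*(Y(-4)*j + 0))*78 = (1*((-2 - 4)*(-1) + 0))*78 = (1*(-6*(-1) + 0))*78 = (1*(6 + 0))*78 = (1*6)*78 = 6*78 = 468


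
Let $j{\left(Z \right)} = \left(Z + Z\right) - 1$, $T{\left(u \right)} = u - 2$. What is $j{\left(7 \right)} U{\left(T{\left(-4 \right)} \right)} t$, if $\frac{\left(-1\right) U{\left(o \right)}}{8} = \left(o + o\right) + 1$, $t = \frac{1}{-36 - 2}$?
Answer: $- \frac{572}{19} \approx -30.105$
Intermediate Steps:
$T{\left(u \right)} = -2 + u$
$t = - \frac{1}{38}$ ($t = \frac{1}{-38} = - \frac{1}{38} \approx -0.026316$)
$U{\left(o \right)} = -8 - 16 o$ ($U{\left(o \right)} = - 8 \left(\left(o + o\right) + 1\right) = - 8 \left(2 o + 1\right) = - 8 \left(1 + 2 o\right) = -8 - 16 o$)
$j{\left(Z \right)} = -1 + 2 Z$ ($j{\left(Z \right)} = 2 Z - 1 = -1 + 2 Z$)
$j{\left(7 \right)} U{\left(T{\left(-4 \right)} \right)} t = \left(-1 + 2 \cdot 7\right) \left(-8 - 16 \left(-2 - 4\right)\right) \left(- \frac{1}{38}\right) = \left(-1 + 14\right) \left(-8 - -96\right) \left(- \frac{1}{38}\right) = 13 \left(-8 + 96\right) \left(- \frac{1}{38}\right) = 13 \cdot 88 \left(- \frac{1}{38}\right) = 1144 \left(- \frac{1}{38}\right) = - \frac{572}{19}$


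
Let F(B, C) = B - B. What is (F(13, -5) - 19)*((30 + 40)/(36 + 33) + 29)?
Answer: -39349/69 ≈ -570.28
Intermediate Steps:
F(B, C) = 0
(F(13, -5) - 19)*((30 + 40)/(36 + 33) + 29) = (0 - 19)*((30 + 40)/(36 + 33) + 29) = -19*(70/69 + 29) = -19*2071/69 = -39349/69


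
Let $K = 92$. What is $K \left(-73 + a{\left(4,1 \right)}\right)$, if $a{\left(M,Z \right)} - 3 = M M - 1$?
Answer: $-5060$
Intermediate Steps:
$a{\left(M,Z \right)} = 2 + M^{2}$ ($a{\left(M,Z \right)} = 3 + \left(M M - 1\right) = 3 + \left(M^{2} - 1\right) = 3 + \left(-1 + M^{2}\right) = 2 + M^{2}$)
$K \left(-73 + a{\left(4,1 \right)}\right) = 92 \left(-73 + \left(2 + 4^{2}\right)\right) = 92 \left(-73 + \left(2 + 16\right)\right) = 92 \left(-73 + 18\right) = 92 \left(-55\right) = -5060$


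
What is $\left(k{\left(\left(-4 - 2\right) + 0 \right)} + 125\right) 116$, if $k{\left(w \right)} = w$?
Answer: $13804$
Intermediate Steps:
$\left(k{\left(\left(-4 - 2\right) + 0 \right)} + 125\right) 116 = \left(\left(\left(-4 - 2\right) + 0\right) + 125\right) 116 = \left(\left(-6 + 0\right) + 125\right) 116 = \left(-6 + 125\right) 116 = 119 \cdot 116 = 13804$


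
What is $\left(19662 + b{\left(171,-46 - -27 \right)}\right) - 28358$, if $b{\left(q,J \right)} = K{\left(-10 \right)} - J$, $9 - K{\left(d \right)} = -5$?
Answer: $-8663$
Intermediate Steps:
$K{\left(d \right)} = 14$ ($K{\left(d \right)} = 9 - -5 = 9 + 5 = 14$)
$b{\left(q,J \right)} = 14 - J$
$\left(19662 + b{\left(171,-46 - -27 \right)}\right) - 28358 = \left(19662 + \left(14 - \left(-46 - -27\right)\right)\right) - 28358 = \left(19662 + \left(14 - \left(-46 + 27\right)\right)\right) - 28358 = \left(19662 + \left(14 - -19\right)\right) - 28358 = \left(19662 + \left(14 + 19\right)\right) - 28358 = \left(19662 + 33\right) - 28358 = 19695 - 28358 = -8663$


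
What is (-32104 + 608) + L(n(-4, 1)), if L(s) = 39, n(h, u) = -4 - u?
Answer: -31457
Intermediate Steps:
(-32104 + 608) + L(n(-4, 1)) = (-32104 + 608) + 39 = -31496 + 39 = -31457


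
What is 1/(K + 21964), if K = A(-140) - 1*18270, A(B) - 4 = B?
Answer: 1/3558 ≈ 0.00028106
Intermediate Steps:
A(B) = 4 + B
K = -18406 (K = (4 - 140) - 1*18270 = -136 - 18270 = -18406)
1/(K + 21964) = 1/(-18406 + 21964) = 1/3558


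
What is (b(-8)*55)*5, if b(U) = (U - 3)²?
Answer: 33275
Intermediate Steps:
b(U) = (-3 + U)²
(b(-8)*55)*5 = ((-3 - 8)²*55)*5 = ((-11)²*55)*5 = (121*55)*5 = 6655*5 = 33275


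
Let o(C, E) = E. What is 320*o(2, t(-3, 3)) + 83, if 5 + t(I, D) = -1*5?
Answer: -3117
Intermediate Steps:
t(I, D) = -10 (t(I, D) = -5 - 1*5 = -5 - 5 = -10)
320*o(2, t(-3, 3)) + 83 = 320*(-10) + 83 = -3200 + 83 = -3117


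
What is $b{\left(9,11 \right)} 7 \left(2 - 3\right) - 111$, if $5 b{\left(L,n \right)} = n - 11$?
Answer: $-111$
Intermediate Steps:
$b{\left(L,n \right)} = - \frac{11}{5} + \frac{n}{5}$ ($b{\left(L,n \right)} = \frac{n - 11}{5} = \frac{-11 + n}{5} = - \frac{11}{5} + \frac{n}{5}$)
$b{\left(9,11 \right)} 7 \left(2 - 3\right) - 111 = \left(- \frac{11}{5} + \frac{1}{5} \cdot 11\right) 7 \left(2 - 3\right) - 111 = \left(- \frac{11}{5} + \frac{11}{5}\right) 7 \left(-1\right) - 111 = 0 \left(-7\right) - 111 = 0 - 111 = -111$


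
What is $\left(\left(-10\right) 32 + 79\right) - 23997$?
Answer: $-24238$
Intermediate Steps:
$\left(\left(-10\right) 32 + 79\right) - 23997 = \left(-320 + 79\right) - 23997 = -241 - 23997 = -24238$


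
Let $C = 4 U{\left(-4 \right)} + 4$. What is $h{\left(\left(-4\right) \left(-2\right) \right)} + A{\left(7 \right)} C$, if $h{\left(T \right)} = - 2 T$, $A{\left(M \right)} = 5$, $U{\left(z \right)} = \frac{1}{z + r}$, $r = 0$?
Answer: $-1$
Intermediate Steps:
$U{\left(z \right)} = \frac{1}{z}$ ($U{\left(z \right)} = \frac{1}{z + 0} = \frac{1}{z}$)
$C = 3$ ($C = \frac{4}{-4} + 4 = 4 \left(- \frac{1}{4}\right) + 4 = -1 + 4 = 3$)
$h{\left(\left(-4\right) \left(-2\right) \right)} + A{\left(7 \right)} C = - 2 \left(\left(-4\right) \left(-2\right)\right) + 5 \cdot 3 = \left(-2\right) 8 + 15 = -16 + 15 = -1$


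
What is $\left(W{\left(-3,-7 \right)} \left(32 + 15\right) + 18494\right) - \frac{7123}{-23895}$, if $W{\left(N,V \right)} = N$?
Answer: $\frac{438552058}{23895} \approx 18353.0$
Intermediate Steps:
$\left(W{\left(-3,-7 \right)} \left(32 + 15\right) + 18494\right) - \frac{7123}{-23895} = \left(- 3 \left(32 + 15\right) + 18494\right) - \frac{7123}{-23895} = \left(\left(-3\right) 47 + 18494\right) - - \frac{7123}{23895} = \left(-141 + 18494\right) + \frac{7123}{23895} = 18353 + \frac{7123}{23895} = \frac{438552058}{23895}$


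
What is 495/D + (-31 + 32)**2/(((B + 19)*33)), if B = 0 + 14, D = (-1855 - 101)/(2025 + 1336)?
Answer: -603920633/710028 ≈ -850.56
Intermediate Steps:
D = -1956/3361 ≈ -0.58197
B = 14
495/D + (-31 + 32)**2/(((B + 19)*33)) = 495/(-1956/3361) + (-31 + 32)**2/(((14 + 19)*33)) = 495*(-3361/1956) + 1**2/((33*33)) = -554565/652 + 1/1089 = -603920633/710028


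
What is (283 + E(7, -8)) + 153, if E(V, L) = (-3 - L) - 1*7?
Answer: 434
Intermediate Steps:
E(V, L) = -10 - L (E(V, L) = (-3 - L) - 7 = -10 - L)
(283 + E(7, -8)) + 153 = (283 + (-10 - 1*(-8))) + 153 = (283 + (-10 + 8)) + 153 = (283 - 2) + 153 = 281 + 153 = 434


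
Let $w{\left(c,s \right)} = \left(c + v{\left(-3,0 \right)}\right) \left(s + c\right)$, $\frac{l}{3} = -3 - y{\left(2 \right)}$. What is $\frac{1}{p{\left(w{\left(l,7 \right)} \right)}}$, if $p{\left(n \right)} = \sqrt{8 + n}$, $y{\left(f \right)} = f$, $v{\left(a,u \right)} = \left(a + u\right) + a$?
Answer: $\frac{\sqrt{11}}{44} \approx 0.075378$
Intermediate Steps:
$v{\left(a,u \right)} = u + 2 a$
$l = -15$ ($l = 3 \left(-3 - 2\right) = 3 \left(-5\right) = -15$)
$w{\left(c,s \right)} = \left(-6 + c\right) \left(c + s\right)$ ($w{\left(c,s \right)} = \left(c + \left(0 + 2 \left(-3\right)\right)\right) \left(s + c\right) = \left(c + \left(0 - 6\right)\right) \left(c + s\right) = \left(c - 6\right) \left(c + s\right) = \left(-6 + c\right) \left(c + s\right)$)
$\frac{1}{p{\left(w{\left(l,7 \right)} \right)}} = \frac{1}{\sqrt{8 - \left(57 - 225\right)}} = \frac{1}{\sqrt{8 + \left(225 + 90 - 42 - 105\right)}} = \frac{1}{\sqrt{8 + 168}} = \frac{1}{\sqrt{176}} = \frac{1}{4 \sqrt{11}} = \frac{\sqrt{11}}{44}$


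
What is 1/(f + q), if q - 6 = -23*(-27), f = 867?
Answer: 1/1494 ≈ 0.00066934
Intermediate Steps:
q = 627 (q = 6 - 23*(-27) = 6 + 621 = 627)
1/(f + q) = 1/(867 + 627) = 1/1494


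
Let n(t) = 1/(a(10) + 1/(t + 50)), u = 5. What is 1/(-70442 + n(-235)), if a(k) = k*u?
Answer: -9249/651517873 ≈ -1.4196e-5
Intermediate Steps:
a(k) = 5*k (a(k) = k*5 = 5*k)
n(t) = 1/(50 + 1/(50 + t)) (n(t) = 1/(5*10 + 1/(t + 50)) = 1/(50 + 1/(50 + t)))
1/(-70442 + n(-235)) = 1/(-70442 + (50 - 235)/(2501 + 50*(-235))) = 1/(-70442 - 185/(2501 - 11750)) = 1/(-70442 - 185/(-9249)) = 1/(-70442 - 1/9249*(-185)) = 1/(-70442 + 185/9249) = 1/(-651517873/9249) = -9249/651517873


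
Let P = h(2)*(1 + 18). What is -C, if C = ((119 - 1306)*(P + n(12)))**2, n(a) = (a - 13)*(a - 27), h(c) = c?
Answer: -3957793921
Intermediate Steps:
n(a) = (-27 + a)*(-13 + a) (n(a) = (-13 + a)*(-27 + a) = (-27 + a)*(-13 + a))
P = 38 (P = 2*(1 + 18) = 2*19 = 38)
C = 3957793921 (C = ((119 - 1306)*(38 + (351 + 12**2 - 40*12)))**2 = (-1187*(38 + (351 + 144 - 480)))**2 = (-1187*(38 + 15))**2 = (-1187*53)**2 = (-62911)**2 = 3957793921)
-C = -1*3957793921 = -3957793921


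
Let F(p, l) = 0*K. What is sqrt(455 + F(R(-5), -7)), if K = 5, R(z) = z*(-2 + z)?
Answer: sqrt(455) ≈ 21.331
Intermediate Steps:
F(p, l) = 0 (F(p, l) = 0*5 = 0)
sqrt(455 + F(R(-5), -7)) = sqrt(455 + 0) = sqrt(455)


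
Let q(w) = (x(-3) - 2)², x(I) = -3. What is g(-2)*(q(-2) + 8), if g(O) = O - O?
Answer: 0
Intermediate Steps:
g(O) = 0
q(w) = 25 (q(w) = (-3 - 2)² = (-5)² = 25)
g(-2)*(q(-2) + 8) = 0*(25 + 8) = 0*33 = 0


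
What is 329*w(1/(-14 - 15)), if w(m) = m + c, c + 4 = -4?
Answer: -76657/29 ≈ -2643.3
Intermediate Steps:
c = -8 (c = -4 - 4 = -8)
w(m) = -8 + m (w(m) = m - 8 = -8 + m)
329*w(1/(-14 - 15)) = 329*(-8 + 1/(-14 - 15)) = 329*(-8 + 1/(-29)) = 329*(-8 - 1/29) = 329*(-233/29) = -76657/29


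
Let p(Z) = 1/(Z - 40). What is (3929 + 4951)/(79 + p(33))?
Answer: 2590/23 ≈ 112.61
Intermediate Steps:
p(Z) = 1/(-40 + Z)
(3929 + 4951)/(79 + p(33)) = (3929 + 4951)/(79 + 1/(-40 + 33)) = 8880/(79 + 1/(-7)) = 8880/(79 - ⅐) = 8880/(552/7) = 8880*(7/552) = 2590/23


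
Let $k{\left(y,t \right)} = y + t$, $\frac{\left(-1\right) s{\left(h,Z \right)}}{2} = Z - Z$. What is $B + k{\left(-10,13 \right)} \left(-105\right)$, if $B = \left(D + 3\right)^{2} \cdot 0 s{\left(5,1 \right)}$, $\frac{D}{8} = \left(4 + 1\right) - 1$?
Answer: $-315$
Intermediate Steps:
$s{\left(h,Z \right)} = 0$ ($s{\left(h,Z \right)} = - 2 \left(Z - Z\right) = \left(-2\right) 0 = 0$)
$D = 32$ ($D = 8 \left(\left(4 + 1\right) - 1\right) = 8 \left(5 - 1\right) = 8 \cdot 4 = 32$)
$k{\left(y,t \right)} = t + y$
$B = 0$ ($B = \left(32 + 3\right)^{2} \cdot 0 \cdot 0 = 35^{2} \cdot 0 \cdot 0 = 1225 \cdot 0 \cdot 0 = 0 \cdot 0 = 0$)
$B + k{\left(-10,13 \right)} \left(-105\right) = 0 + \left(13 - 10\right) \left(-105\right) = 0 + 3 \left(-105\right) = 0 - 315 = -315$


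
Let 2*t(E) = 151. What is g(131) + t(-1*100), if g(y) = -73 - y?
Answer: -257/2 ≈ -128.50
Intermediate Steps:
t(E) = 151/2 (t(E) = (½)*151 = 151/2)
g(131) + t(-1*100) = (-73 - 1*131) + 151/2 = (-73 - 131) + 151/2 = -204 + 151/2 = -257/2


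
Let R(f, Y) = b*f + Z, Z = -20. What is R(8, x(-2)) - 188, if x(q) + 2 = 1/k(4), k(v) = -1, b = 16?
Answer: -80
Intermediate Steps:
x(q) = -3 (x(q) = -2 + 1/(-1) = -2 - 1 = -3)
R(f, Y) = -20 + 16*f (R(f, Y) = 16*f - 20 = -20 + 16*f)
R(8, x(-2)) - 188 = (-20 + 16*8) - 188 = (-20 + 128) - 188 = 108 - 188 = -80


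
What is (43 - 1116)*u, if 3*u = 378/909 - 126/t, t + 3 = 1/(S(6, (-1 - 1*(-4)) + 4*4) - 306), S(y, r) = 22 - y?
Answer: -1333067302/87971 ≈ -15153.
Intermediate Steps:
t = -871/290 (t = -3 + 1/((22 - 1*6) - 306) = -3 + 1/((22 - 6) - 306) = -3 + 1/(16 - 306) = -3 + 1/(-290) = -3 - 1/290 = -871/290 ≈ -3.0034)
u = 1242374/87971 (u = (378/909 - 126/(-871/290))/3 = (378*(1/909) - 126*(-290/871))/3 = (42/101 + 36540/871)/3 = (⅓)*(3727122/87971) = 1242374/87971 ≈ 14.123)
(43 - 1116)*u = (43 - 1116)*(1242374/87971) = -1073*1242374/87971 = -1333067302/87971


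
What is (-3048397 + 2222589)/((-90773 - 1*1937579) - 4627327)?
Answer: 825808/6655679 ≈ 0.12408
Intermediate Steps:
(-3048397 + 2222589)/((-90773 - 1*1937579) - 4627327) = -825808/((-90773 - 1937579) - 4627327) = -825808/(-2028352 - 4627327) = -825808/(-6655679) = -825808*(-1/6655679) = 825808/6655679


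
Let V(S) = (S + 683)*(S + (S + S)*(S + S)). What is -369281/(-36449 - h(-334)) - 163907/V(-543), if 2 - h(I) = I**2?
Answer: -4063882152817/826352375940 ≈ -4.9179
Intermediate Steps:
h(I) = 2 - I**2
V(S) = (683 + S)*(S + 4*S**2) (V(S) = (683 + S)*(S + (2*S)*(2*S)) = (683 + S)*(S + 4*S**2))
-369281/(-36449 - h(-334)) - 163907/V(-543) = -369281/(-36449 - (2 - 1*(-334)**2)) - 163907*(-1/(543*(683 + 4*(-543)**2 + 2733*(-543)))) = -369281/(-36449 - (2 - 1*111556)) - 163907*(-1/(543*(683 + 4*294849 - 1484019))) = -369281/(-36449 - (2 - 111556)) - 163907*(-1/(543*(683 + 1179396 - 1484019))) = -369281/(-36449 - 1*(-111554)) - 163907/((-543*(-303940))) = -369281/(-36449 + 111554) - 163907/165039420 = -369281/75105 - 163907*1/165039420 = -369281*1/75105 - 163907/165039420 = -369281/75105 - 163907/165039420 = -4063882152817/826352375940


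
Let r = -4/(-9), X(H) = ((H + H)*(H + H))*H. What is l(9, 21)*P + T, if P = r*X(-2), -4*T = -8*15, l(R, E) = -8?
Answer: 1294/9 ≈ 143.78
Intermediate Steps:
T = 30 (T = -(-2)*15 = -¼*(-120) = 30)
X(H) = 4*H³ (X(H) = ((2*H)*(2*H))*H = (4*H²)*H = 4*H³)
r = 4/9 (r = -4*(-⅑) = 4/9 ≈ 0.44444)
P = -128/9 (P = 4*(4*(-2)³)/9 = 4*(4*(-8))/9 = (4/9)*(-32) = -128/9 ≈ -14.222)
l(9, 21)*P + T = -8*(-128/9) + 30 = 1024/9 + 30 = 1294/9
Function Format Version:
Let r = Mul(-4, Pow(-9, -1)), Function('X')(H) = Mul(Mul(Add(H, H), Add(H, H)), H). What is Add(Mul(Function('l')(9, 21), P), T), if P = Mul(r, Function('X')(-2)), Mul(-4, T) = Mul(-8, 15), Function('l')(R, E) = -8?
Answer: Rational(1294, 9) ≈ 143.78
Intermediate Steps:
T = 30 (T = Mul(Rational(-1, 4), Mul(-8, 15)) = Mul(Rational(-1, 4), -120) = 30)
Function('X')(H) = Mul(4, Pow(H, 3)) (Function('X')(H) = Mul(Mul(Mul(2, H), Mul(2, H)), H) = Mul(Mul(4, Pow(H, 2)), H) = Mul(4, Pow(H, 3)))
r = Rational(4, 9) (r = Mul(-4, Rational(-1, 9)) = Rational(4, 9) ≈ 0.44444)
P = Rational(-128, 9) (P = Mul(Rational(4, 9), Mul(4, Pow(-2, 3))) = Mul(Rational(4, 9), Mul(4, -8)) = Mul(Rational(4, 9), -32) = Rational(-128, 9) ≈ -14.222)
Add(Mul(Function('l')(9, 21), P), T) = Add(Mul(-8, Rational(-128, 9)), 30) = Add(Rational(1024, 9), 30) = Rational(1294, 9)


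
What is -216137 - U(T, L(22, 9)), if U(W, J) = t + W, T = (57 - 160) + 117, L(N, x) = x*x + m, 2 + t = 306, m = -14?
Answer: -216455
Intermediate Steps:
t = 304 (t = -2 + 306 = 304)
L(N, x) = -14 + x**2 (L(N, x) = x*x - 14 = x**2 - 14 = -14 + x**2)
T = 14 (T = -103 + 117 = 14)
U(W, J) = 304 + W
-216137 - U(T, L(22, 9)) = -216137 - (304 + 14) = -216137 - 1*318 = -216137 - 318 = -216455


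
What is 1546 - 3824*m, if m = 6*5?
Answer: -113174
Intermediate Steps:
m = 30
1546 - 3824*m = 1546 - 3824*30 = 1546 - 114720 = -113174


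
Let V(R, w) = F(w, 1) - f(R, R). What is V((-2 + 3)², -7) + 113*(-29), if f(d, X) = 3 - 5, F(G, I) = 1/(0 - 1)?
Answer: -3276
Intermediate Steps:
F(G, I) = -1 (F(G, I) = 1/(-1) = -1)
f(d, X) = -2
V(R, w) = 1 (V(R, w) = -1 - 1*(-2) = -1 + 2 = 1)
V((-2 + 3)², -7) + 113*(-29) = 1 + 113*(-29) = 1 - 3277 = -3276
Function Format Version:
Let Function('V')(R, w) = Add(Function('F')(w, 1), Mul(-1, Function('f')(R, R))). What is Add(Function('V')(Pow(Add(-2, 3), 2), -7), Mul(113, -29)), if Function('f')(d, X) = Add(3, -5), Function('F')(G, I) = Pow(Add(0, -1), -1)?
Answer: -3276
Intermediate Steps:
Function('F')(G, I) = -1 (Function('F')(G, I) = Pow(-1, -1) = -1)
Function('f')(d, X) = -2
Function('V')(R, w) = 1 (Function('V')(R, w) = Add(-1, Mul(-1, -2)) = Add(-1, 2) = 1)
Add(Function('V')(Pow(Add(-2, 3), 2), -7), Mul(113, -29)) = Add(1, Mul(113, -29)) = Add(1, -3277) = -3276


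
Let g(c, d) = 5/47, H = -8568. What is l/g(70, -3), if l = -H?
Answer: 402696/5 ≈ 80539.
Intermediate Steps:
g(c, d) = 5/47 (g(c, d) = 5*(1/47) = 5/47)
l = 8568 (l = -1*(-8568) = 8568)
l/g(70, -3) = 8568/(5/47) = 8568*(47/5) = 402696/5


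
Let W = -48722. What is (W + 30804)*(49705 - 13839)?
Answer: -642646988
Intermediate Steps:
(W + 30804)*(49705 - 13839) = (-48722 + 30804)*(49705 - 13839) = -17918*35866 = -642646988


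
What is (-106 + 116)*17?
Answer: 170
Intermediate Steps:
(-106 + 116)*17 = 10*17 = 170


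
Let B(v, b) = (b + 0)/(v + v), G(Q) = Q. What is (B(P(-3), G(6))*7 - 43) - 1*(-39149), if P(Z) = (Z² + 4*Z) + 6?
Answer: 39113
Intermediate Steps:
P(Z) = 6 + Z² + 4*Z
B(v, b) = b/(2*v) (B(v, b) = b/((2*v)) = b*(1/(2*v)) = b/(2*v))
(B(P(-3), G(6))*7 - 43) - 1*(-39149) = (((½)*6/(6 + (-3)² + 4*(-3)))*7 - 43) - 1*(-39149) = (((½)*6/(6 + 9 - 12))*7 - 43) + 39149 = (((½)*6/3)*7 - 43) + 39149 = (((½)*6*(⅓))*7 - 43) + 39149 = (1*7 - 43) + 39149 = (7 - 43) + 39149 = -36 + 39149 = 39113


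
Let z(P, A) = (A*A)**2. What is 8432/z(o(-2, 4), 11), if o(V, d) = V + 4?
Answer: 8432/14641 ≈ 0.57592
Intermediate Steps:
o(V, d) = 4 + V
z(P, A) = A**4 (z(P, A) = (A**2)**2 = A**4)
8432/z(o(-2, 4), 11) = 8432/(11**4) = 8432/14641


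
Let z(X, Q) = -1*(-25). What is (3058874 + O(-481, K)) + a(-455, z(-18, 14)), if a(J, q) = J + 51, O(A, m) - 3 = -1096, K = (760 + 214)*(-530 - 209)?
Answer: 3057377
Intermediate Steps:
z(X, Q) = 25
K = -719786 (K = 974*(-739) = -719786)
O(A, m) = -1093 (O(A, m) = 3 - 1096 = -1093)
a(J, q) = 51 + J
(3058874 + O(-481, K)) + a(-455, z(-18, 14)) = (3058874 - 1093) + (51 - 455) = 3057781 - 404 = 3057377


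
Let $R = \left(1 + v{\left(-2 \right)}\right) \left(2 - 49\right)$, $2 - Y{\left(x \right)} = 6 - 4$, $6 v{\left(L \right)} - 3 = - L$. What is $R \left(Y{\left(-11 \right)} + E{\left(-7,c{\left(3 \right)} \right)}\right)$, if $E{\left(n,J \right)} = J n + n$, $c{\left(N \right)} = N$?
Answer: $\frac{7238}{3} \approx 2412.7$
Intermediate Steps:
$v{\left(L \right)} = \frac{1}{2} - \frac{L}{6}$ ($v{\left(L \right)} = \frac{1}{2} + \frac{\left(-1\right) L}{6} = \frac{1}{2} - \frac{L}{6}$)
$E{\left(n,J \right)} = n + J n$
$Y{\left(x \right)} = 0$ ($Y{\left(x \right)} = 2 - \left(6 - 4\right) = 2 - 2 = 0$)
$R = - \frac{517}{6}$ ($R = \left(1 + \left(\frac{1}{2} - - \frac{1}{3}\right)\right) \left(2 - 49\right) = \left(1 + \left(\frac{1}{2} + \frac{1}{3}\right)\right) \left(-47\right) = \left(1 + \frac{5}{6}\right) \left(-47\right) = \frac{11}{6} \left(-47\right) = - \frac{517}{6} \approx -86.167$)
$R \left(Y{\left(-11 \right)} + E{\left(-7,c{\left(3 \right)} \right)}\right) = - \frac{517 \left(0 - 7 \left(1 + 3\right)\right)}{6} = - \frac{517 \left(0 - 28\right)}{6} = \left(- \frac{517}{6}\right) \left(-28\right) = \frac{7238}{3}$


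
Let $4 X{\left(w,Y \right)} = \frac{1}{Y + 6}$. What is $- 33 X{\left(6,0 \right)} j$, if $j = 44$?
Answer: $- \frac{121}{2} \approx -60.5$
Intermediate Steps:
$X{\left(w,Y \right)} = \frac{1}{4 \left(6 + Y\right)}$ ($X{\left(w,Y \right)} = \frac{1}{4 \left(Y + 6\right)} = \frac{1}{4 \left(6 + Y\right)}$)
$- 33 X{\left(6,0 \right)} j = - 33 \frac{1}{4 \left(6 + 0\right)} 44 = - 33 \frac{1}{4 \cdot 6} \cdot 44 = - 33 \cdot \frac{1}{4} \cdot \frac{1}{6} \cdot 44 = \left(-33\right) \frac{1}{24} \cdot 44 = \left(- \frac{11}{8}\right) 44 = - \frac{121}{2}$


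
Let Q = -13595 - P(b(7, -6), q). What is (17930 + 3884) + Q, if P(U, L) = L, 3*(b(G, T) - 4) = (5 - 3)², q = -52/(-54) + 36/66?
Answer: 2440595/297 ≈ 8217.5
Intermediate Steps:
q = 448/297 (q = -52*(-1/54) + 36*(1/66) = 26/27 + 6/11 = 448/297 ≈ 1.5084)
b(G, T) = 16/3 (b(G, T) = 4 + (5 - 3)²/3 = 4 + (⅓)*2² = 4 + (⅓)*4 = 4 + 4/3 = 16/3)
Q = -4038163/297 (Q = -13595 - 1*448/297 = -13595 - 448/297 = -4038163/297 ≈ -13597.)
(17930 + 3884) + Q = (17930 + 3884) - 4038163/297 = 21814 - 4038163/297 = 2440595/297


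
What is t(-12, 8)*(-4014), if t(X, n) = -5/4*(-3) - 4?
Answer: 2007/2 ≈ 1003.5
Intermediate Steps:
t(X, n) = -¼ (t(X, n) = -5*¼*(-3) - 4 = -5/4*(-3) - 4 = 15/4 - 4 = -¼)
t(-12, 8)*(-4014) = -¼*(-4014) = 2007/2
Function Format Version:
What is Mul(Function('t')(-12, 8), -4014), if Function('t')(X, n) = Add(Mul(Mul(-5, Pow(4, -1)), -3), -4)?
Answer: Rational(2007, 2) ≈ 1003.5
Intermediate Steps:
Function('t')(X, n) = Rational(-1, 4) (Function('t')(X, n) = Add(Mul(Mul(-5, Rational(1, 4)), -3), -4) = Add(Mul(Rational(-5, 4), -3), -4) = Add(Rational(15, 4), -4) = Rational(-1, 4))
Mul(Function('t')(-12, 8), -4014) = Mul(Rational(-1, 4), -4014) = Rational(2007, 2)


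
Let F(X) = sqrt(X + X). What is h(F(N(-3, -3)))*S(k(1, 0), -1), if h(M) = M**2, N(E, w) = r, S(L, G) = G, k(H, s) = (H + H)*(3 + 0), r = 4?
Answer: -8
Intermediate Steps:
k(H, s) = 6*H (k(H, s) = (2*H)*3 = 6*H)
N(E, w) = 4
F(X) = sqrt(2)*sqrt(X) (F(X) = sqrt(2*X) = sqrt(2)*sqrt(X))
h(F(N(-3, -3)))*S(k(1, 0), -1) = (sqrt(2)*sqrt(4))**2*(-1) = (sqrt(2)*2)**2*(-1) = (2*sqrt(2))**2*(-1) = 8*(-1) = -8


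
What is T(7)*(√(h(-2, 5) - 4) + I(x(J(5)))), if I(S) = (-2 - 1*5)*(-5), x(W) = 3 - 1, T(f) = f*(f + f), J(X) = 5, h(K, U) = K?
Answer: 3430 + 98*I*√6 ≈ 3430.0 + 240.05*I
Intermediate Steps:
T(f) = 2*f² (T(f) = f*(2*f) = 2*f²)
x(W) = 2
I(S) = 35 (I(S) = (-2 - 5)*(-5) = -7*(-5) = 35)
T(7)*(√(h(-2, 5) - 4) + I(x(J(5)))) = (2*7²)*(√(-2 - 4) + 35) = (2*49)*(√(-6) + 35) = 98*(I*√6 + 35) = 98*(35 + I*√6) = 3430 + 98*I*√6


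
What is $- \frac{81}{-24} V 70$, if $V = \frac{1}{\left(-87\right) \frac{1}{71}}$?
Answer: $- \frac{22365}{116} \approx -192.8$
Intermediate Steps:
$V = - \frac{71}{87}$ ($V = \frac{1}{\left(-87\right) \frac{1}{71}} = \frac{1}{- \frac{87}{71}} = - \frac{71}{87} \approx -0.81609$)
$- \frac{81}{-24} V 70 = - \frac{81}{-24} \left(- \frac{71}{87}\right) 70 = \left(-81\right) \left(- \frac{1}{24}\right) \left(- \frac{71}{87}\right) 70 = \frac{27}{8} \left(- \frac{71}{87}\right) 70 = \left(- \frac{639}{232}\right) 70 = - \frac{22365}{116}$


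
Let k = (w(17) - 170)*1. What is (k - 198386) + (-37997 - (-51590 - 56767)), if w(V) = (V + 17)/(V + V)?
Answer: -128195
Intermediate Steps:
w(V) = (17 + V)/(2*V) (w(V) = (17 + V)/((2*V)) = (17 + V)*(1/(2*V)) = (17 + V)/(2*V))
k = -169 (k = ((½)*(17 + 17)/17 - 170)*1 = ((½)*(1/17)*34 - 170)*1 = (1 - 170)*1 = -169*1 = -169)
(k - 198386) + (-37997 - (-51590 - 56767)) = (-169 - 198386) + (-37997 - (-51590 - 56767)) = -198555 + (-37997 - 1*(-108357)) = -198555 + (-37997 + 108357) = -198555 + 70360 = -128195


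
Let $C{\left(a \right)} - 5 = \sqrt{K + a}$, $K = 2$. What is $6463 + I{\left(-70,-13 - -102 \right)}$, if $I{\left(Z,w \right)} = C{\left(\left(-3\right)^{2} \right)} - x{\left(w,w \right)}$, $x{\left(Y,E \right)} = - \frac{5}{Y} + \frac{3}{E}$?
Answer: $\frac{575654}{89} + \sqrt{11} \approx 6471.3$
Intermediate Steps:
$C{\left(a \right)} = 5 + \sqrt{2 + a}$
$I{\left(Z,w \right)} = 5 + \sqrt{11} + \frac{2}{w}$ ($I{\left(Z,w \right)} = \left(5 + \sqrt{2 + \left(-3\right)^{2}}\right) - \left(- \frac{5}{w} + \frac{3}{w}\right) = \left(5 + \sqrt{2 + 9}\right) - - \frac{2}{w} = \left(5 + \sqrt{11}\right) + \frac{2}{w} = 5 + \sqrt{11} + \frac{2}{w}$)
$6463 + I{\left(-70,-13 - -102 \right)} = 6463 + \left(5 + \sqrt{11} + \frac{2}{-13 - -102}\right) = 6463 + \left(5 + \sqrt{11} + \frac{2}{-13 + 102}\right) = 6463 + \left(5 + \sqrt{11} + \frac{2}{89}\right) = 6463 + \left(\frac{447}{89} + \sqrt{11}\right) = \frac{575654}{89} + \sqrt{11}$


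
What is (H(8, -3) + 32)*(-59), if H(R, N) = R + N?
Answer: -2183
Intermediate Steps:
H(R, N) = N + R
(H(8, -3) + 32)*(-59) = ((-3 + 8) + 32)*(-59) = (5 + 32)*(-59) = 37*(-59) = -2183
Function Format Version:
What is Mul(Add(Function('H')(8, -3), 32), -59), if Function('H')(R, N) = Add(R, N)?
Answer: -2183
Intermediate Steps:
Function('H')(R, N) = Add(N, R)
Mul(Add(Function('H')(8, -3), 32), -59) = Mul(Add(Add(-3, 8), 32), -59) = Mul(Add(5, 32), -59) = Mul(37, -59) = -2183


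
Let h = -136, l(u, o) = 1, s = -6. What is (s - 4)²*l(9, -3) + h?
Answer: -36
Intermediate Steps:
(s - 4)²*l(9, -3) + h = (-6 - 4)²*1 - 136 = (-10)²*1 - 136 = 100*1 - 136 = 100 - 136 = -36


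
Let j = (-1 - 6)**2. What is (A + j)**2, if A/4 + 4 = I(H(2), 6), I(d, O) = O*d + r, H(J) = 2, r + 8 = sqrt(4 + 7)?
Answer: 2577 + 392*sqrt(11) ≈ 3877.1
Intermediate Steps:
r = -8 + sqrt(11) (r = -8 + sqrt(4 + 7) = -8 + sqrt(11) ≈ -4.6834)
I(d, O) = -8 + sqrt(11) + O*d (I(d, O) = O*d + (-8 + sqrt(11)) = -8 + sqrt(11) + O*d)
A = 4*sqrt(11) (A = -16 + 4*(-8 + sqrt(11) + 6*2) = -16 + 4*(-8 + sqrt(11) + 12) = -16 + 4*(4 + sqrt(11)) = -16 + (16 + 4*sqrt(11)) = 4*sqrt(11) ≈ 13.266)
j = 49 (j = (-7)**2 = 49)
(A + j)**2 = (4*sqrt(11) + 49)**2 = (49 + 4*sqrt(11))**2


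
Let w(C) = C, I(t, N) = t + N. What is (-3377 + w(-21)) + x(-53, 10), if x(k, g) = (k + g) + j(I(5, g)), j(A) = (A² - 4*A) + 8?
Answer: -3268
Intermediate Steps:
I(t, N) = N + t
j(A) = 8 + A² - 4*A
x(k, g) = -12 + k + (5 + g)² - 3*g (x(k, g) = (k + g) + (8 + (g + 5)² - 4*(g + 5)) = (g + k) + (8 + (5 + g)² - 4*(5 + g)) = (g + k) + (8 + (5 + g)² + (-20 - 4*g)) = (g + k) + (-12 + (5 + g)² - 4*g) = -12 + k + (5 + g)² - 3*g)
(-3377 + w(-21)) + x(-53, 10) = (-3377 - 21) + (13 - 53 + 10² + 7*10) = -3398 + (13 - 53 + 100 + 70) = -3398 + 130 = -3268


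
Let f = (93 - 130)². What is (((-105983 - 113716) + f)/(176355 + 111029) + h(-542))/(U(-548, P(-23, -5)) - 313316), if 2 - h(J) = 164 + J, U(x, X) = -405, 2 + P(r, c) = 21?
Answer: -54493795/45079197932 ≈ -0.0012088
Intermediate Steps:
P(r, c) = 19 (P(r, c) = -2 + 21 = 19)
h(J) = -162 - J (h(J) = 2 - (164 + J) = 2 + (-164 - J) = -162 - J)
f = 1369 (f = (-37)² = 1369)
(((-105983 - 113716) + f)/(176355 + 111029) + h(-542))/(U(-548, P(-23, -5)) - 313316) = (((-105983 - 113716) + 1369)/(176355 + 111029) + (-162 - 1*(-542)))/(-405 - 313316) = ((-219699 + 1369)/287384 + (-162 + 542))/(-313721) = (-218330*1/287384 + 380)*(-1/313721) = (-109165/143692 + 380)*(-1/313721) = (54493795/143692)*(-1/313721) = -54493795/45079197932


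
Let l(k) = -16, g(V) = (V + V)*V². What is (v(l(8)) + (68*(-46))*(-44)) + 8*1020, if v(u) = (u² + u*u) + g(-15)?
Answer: 139554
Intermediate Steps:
g(V) = 2*V³ (g(V) = (2*V)*V² = 2*V³)
v(u) = -6750 + 2*u² (v(u) = (u² + u*u) + 2*(-15)³ = (u² + u²) + 2*(-3375) = 2*u² - 6750 = -6750 + 2*u²)
(v(l(8)) + (68*(-46))*(-44)) + 8*1020 = ((-6750 + 2*(-16)²) + (68*(-46))*(-44)) + 8*1020 = ((-6750 + 2*256) - 3128*(-44)) + 8160 = ((-6750 + 512) + 137632) + 8160 = (-6238 + 137632) + 8160 = 131394 + 8160 = 139554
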